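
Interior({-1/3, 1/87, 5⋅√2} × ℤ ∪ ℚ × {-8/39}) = ∅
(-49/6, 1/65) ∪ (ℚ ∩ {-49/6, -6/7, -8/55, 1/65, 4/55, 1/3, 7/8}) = [-49/6, 1/65] ∪ {4/55, 1/3, 7/8}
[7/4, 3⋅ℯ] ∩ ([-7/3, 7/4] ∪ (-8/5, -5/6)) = {7/4}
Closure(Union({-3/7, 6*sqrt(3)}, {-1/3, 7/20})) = {-3/7, -1/3, 7/20, 6*sqrt(3)}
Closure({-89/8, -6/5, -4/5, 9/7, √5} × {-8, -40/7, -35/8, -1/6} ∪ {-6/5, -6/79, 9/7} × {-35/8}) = ({-6/5, -6/79, 9/7} × {-35/8}) ∪ ({-89/8, -6/5, -4/5, 9/7, √5} × {-8, -40/7, -35/8, -1/6})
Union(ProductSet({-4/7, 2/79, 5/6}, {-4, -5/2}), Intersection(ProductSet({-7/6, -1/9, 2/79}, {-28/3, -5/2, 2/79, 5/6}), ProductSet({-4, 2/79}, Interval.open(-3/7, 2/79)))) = ProductSet({-4/7, 2/79, 5/6}, {-4, -5/2})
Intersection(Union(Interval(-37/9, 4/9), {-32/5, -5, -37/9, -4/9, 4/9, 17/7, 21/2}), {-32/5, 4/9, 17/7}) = {-32/5, 4/9, 17/7}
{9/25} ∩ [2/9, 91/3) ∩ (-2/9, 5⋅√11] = {9/25}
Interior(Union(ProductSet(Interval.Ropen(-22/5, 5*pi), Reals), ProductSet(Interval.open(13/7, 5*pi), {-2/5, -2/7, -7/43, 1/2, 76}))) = ProductSet(Interval.open(-22/5, 5*pi), Reals)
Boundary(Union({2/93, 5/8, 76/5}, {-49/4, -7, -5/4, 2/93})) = {-49/4, -7, -5/4, 2/93, 5/8, 76/5}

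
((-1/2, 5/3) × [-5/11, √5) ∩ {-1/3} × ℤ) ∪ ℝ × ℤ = ℝ × ℤ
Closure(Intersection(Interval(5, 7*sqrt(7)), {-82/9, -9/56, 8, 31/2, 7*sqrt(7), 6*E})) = {8, 31/2, 7*sqrt(7), 6*E}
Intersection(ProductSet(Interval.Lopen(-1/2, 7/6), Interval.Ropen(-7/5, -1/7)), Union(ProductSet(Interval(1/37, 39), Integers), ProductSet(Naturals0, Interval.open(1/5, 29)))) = ProductSet(Interval(1/37, 7/6), Range(-1, 0, 1))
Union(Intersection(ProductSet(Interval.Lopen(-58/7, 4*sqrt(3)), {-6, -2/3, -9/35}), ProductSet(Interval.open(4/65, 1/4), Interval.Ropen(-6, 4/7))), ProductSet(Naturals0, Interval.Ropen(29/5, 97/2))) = Union(ProductSet(Interval.open(4/65, 1/4), {-6, -2/3, -9/35}), ProductSet(Naturals0, Interval.Ropen(29/5, 97/2)))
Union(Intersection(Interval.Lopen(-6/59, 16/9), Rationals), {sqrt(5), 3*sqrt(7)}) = Union({sqrt(5), 3*sqrt(7)}, Intersection(Interval.Lopen(-6/59, 16/9), Rationals))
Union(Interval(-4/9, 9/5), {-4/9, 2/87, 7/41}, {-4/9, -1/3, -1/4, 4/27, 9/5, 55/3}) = Union({55/3}, Interval(-4/9, 9/5))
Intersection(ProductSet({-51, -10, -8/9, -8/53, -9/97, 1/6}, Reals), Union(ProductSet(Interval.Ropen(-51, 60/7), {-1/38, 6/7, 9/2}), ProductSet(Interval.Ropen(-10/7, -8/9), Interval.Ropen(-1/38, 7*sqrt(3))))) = ProductSet({-51, -10, -8/9, -8/53, -9/97, 1/6}, {-1/38, 6/7, 9/2})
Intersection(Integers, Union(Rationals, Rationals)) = Integers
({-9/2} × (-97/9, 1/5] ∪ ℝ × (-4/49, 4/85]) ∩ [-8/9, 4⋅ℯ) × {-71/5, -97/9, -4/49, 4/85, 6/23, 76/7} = [-8/9, 4⋅ℯ) × {4/85}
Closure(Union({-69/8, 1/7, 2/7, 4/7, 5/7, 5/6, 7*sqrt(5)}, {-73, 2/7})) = {-73, -69/8, 1/7, 2/7, 4/7, 5/7, 5/6, 7*sqrt(5)}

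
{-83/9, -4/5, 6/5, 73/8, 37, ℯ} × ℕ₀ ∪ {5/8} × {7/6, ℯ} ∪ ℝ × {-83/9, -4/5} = (ℝ × {-83/9, -4/5}) ∪ ({5/8} × {7/6, ℯ}) ∪ ({-83/9, -4/5, 6/5, 73/8, 37, ℯ} × ℕ₀)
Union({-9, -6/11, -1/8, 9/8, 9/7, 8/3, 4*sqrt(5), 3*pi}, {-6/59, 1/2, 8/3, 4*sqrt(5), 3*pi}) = {-9, -6/11, -1/8, -6/59, 1/2, 9/8, 9/7, 8/3, 4*sqrt(5), 3*pi}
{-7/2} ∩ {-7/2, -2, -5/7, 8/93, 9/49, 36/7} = {-7/2}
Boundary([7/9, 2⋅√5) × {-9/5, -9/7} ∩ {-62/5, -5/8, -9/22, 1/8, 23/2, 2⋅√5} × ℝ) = ∅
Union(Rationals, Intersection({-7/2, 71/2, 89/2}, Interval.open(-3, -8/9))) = Rationals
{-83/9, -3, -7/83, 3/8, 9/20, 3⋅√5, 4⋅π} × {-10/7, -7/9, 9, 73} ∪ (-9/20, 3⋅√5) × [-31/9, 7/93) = ((-9/20, 3⋅√5) × [-31/9, 7/93)) ∪ ({-83/9, -3, -7/83, 3/8, 9/20, 3⋅√5, 4⋅π} × {-10/7, -7/9, 9, 73})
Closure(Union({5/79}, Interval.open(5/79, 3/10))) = Interval(5/79, 3/10)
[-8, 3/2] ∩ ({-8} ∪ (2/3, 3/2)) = {-8} ∪ (2/3, 3/2)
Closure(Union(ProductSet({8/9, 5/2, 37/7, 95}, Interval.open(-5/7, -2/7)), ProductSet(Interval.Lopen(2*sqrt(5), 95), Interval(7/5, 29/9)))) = Union(ProductSet({8/9, 5/2, 37/7, 95}, Interval(-5/7, -2/7)), ProductSet(Interval(2*sqrt(5), 95), Interval(7/5, 29/9)))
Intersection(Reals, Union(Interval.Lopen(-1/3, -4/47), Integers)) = Union(Integers, Interval.Lopen(-1/3, -4/47))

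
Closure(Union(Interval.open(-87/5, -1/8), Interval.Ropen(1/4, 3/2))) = Union(Interval(-87/5, -1/8), Interval(1/4, 3/2))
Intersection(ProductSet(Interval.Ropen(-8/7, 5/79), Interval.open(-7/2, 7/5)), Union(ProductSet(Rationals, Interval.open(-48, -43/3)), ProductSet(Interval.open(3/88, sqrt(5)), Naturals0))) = ProductSet(Interval.open(3/88, 5/79), Range(0, 2, 1))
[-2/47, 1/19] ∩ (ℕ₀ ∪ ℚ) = ℚ ∩ [-2/47, 1/19]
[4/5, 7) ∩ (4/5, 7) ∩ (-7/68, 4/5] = ∅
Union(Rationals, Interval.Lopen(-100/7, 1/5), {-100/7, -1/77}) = Union(Interval(-100/7, 1/5), Rationals)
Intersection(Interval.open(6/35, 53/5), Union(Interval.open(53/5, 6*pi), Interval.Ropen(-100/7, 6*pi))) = Interval.open(6/35, 53/5)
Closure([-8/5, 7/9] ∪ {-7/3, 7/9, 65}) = {-7/3, 65} ∪ [-8/5, 7/9]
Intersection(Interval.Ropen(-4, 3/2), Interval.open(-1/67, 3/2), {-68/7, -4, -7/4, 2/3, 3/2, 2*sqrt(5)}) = {2/3}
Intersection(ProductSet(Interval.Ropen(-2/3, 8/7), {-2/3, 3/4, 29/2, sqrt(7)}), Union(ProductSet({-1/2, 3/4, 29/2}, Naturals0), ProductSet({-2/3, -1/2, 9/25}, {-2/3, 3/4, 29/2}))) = ProductSet({-2/3, -1/2, 9/25}, {-2/3, 3/4, 29/2})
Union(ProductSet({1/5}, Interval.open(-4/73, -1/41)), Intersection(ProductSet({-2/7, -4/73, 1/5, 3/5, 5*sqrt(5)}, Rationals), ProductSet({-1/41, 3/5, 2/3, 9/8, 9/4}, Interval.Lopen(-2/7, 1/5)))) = Union(ProductSet({1/5}, Interval.open(-4/73, -1/41)), ProductSet({3/5}, Intersection(Interval.Lopen(-2/7, 1/5), Rationals)))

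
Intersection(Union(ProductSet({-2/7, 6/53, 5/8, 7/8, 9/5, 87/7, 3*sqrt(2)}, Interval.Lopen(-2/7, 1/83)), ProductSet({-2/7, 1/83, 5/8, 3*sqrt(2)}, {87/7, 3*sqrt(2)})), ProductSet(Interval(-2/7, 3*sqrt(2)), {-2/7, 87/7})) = ProductSet({-2/7, 1/83, 5/8, 3*sqrt(2)}, {87/7})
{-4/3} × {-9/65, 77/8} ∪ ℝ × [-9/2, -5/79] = ({-4/3} × {-9/65, 77/8}) ∪ (ℝ × [-9/2, -5/79])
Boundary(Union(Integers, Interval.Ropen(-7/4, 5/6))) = Union(Complement(Integers, Interval.open(-7/4, 5/6)), {-7/4, 5/6})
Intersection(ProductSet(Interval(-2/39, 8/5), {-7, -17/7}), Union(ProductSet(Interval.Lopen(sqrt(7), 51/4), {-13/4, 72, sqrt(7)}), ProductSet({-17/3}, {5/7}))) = EmptySet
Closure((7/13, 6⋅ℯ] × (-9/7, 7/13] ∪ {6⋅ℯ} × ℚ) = ({6⋅ℯ} × ℝ) ∪ ({7/13, 6⋅ℯ} × [-9/7, 7/13]) ∪ ([7/13, 6⋅ℯ] × {-9/7, 7/13}) ∪ ((7/13, 6⋅ℯ] × (-9/7, 7/13])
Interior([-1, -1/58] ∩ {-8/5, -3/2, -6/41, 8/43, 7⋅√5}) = ∅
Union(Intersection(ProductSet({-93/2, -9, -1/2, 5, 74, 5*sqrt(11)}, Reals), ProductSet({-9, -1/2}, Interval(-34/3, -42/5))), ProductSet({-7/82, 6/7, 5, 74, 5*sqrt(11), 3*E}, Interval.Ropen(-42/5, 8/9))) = Union(ProductSet({-9, -1/2}, Interval(-34/3, -42/5)), ProductSet({-7/82, 6/7, 5, 74, 5*sqrt(11), 3*E}, Interval.Ropen(-42/5, 8/9)))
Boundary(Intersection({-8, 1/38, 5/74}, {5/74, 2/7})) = {5/74}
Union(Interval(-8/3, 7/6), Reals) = Interval(-oo, oo)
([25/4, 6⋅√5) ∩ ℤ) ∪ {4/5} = {4/5} ∪ {7, 8, …, 13}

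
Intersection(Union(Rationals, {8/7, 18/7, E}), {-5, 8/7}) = {-5, 8/7}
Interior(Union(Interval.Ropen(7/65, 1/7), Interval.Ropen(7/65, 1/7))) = Interval.open(7/65, 1/7)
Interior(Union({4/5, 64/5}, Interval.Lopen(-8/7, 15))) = Interval.open(-8/7, 15)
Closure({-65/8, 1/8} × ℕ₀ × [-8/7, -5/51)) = {-65/8, 1/8} × ℕ₀ × [-8/7, -5/51]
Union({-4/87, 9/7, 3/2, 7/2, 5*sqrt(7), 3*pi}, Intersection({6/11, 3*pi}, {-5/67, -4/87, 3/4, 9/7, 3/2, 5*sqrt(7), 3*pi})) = {-4/87, 9/7, 3/2, 7/2, 5*sqrt(7), 3*pi}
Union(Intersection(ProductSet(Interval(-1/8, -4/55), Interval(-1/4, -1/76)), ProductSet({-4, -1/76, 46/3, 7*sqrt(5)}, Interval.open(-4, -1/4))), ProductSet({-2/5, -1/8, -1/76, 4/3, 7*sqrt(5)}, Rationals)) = ProductSet({-2/5, -1/8, -1/76, 4/3, 7*sqrt(5)}, Rationals)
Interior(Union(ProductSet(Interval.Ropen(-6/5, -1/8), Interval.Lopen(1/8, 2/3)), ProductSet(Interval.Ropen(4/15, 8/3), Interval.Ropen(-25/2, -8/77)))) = Union(ProductSet(Interval.open(-6/5, -1/8), Interval.open(1/8, 2/3)), ProductSet(Interval.open(4/15, 8/3), Interval.open(-25/2, -8/77)))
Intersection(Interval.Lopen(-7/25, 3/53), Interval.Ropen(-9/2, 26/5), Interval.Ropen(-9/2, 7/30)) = Interval.Lopen(-7/25, 3/53)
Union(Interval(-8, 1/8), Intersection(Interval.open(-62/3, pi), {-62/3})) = Interval(-8, 1/8)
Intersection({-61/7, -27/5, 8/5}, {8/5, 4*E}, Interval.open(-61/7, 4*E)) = {8/5}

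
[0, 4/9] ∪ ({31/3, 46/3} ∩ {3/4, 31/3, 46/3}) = [0, 4/9] ∪ {31/3, 46/3}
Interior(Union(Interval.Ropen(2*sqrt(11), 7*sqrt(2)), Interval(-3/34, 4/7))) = Union(Interval.open(-3/34, 4/7), Interval.open(2*sqrt(11), 7*sqrt(2)))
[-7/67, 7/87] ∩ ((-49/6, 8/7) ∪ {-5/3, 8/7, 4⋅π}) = [-7/67, 7/87]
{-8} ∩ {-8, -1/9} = {-8}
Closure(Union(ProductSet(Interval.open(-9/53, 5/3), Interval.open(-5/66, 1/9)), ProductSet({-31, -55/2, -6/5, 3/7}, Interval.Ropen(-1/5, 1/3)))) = Union(ProductSet({-9/53, 5/3}, Interval(-5/66, 1/9)), ProductSet({-31, -55/2, -6/5, 3/7}, Interval(-1/5, 1/3)), ProductSet(Interval(-9/53, 5/3), {-5/66, 1/9}), ProductSet(Interval.open(-9/53, 5/3), Interval.open(-5/66, 1/9)))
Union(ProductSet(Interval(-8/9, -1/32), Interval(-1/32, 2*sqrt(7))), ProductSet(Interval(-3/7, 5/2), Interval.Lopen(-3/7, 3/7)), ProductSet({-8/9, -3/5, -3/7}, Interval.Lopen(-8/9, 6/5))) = Union(ProductSet({-8/9, -3/5, -3/7}, Interval.Lopen(-8/9, 6/5)), ProductSet(Interval(-8/9, -1/32), Interval(-1/32, 2*sqrt(7))), ProductSet(Interval(-3/7, 5/2), Interval.Lopen(-3/7, 3/7)))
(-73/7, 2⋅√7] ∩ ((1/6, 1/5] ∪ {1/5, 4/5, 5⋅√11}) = (1/6, 1/5] ∪ {4/5}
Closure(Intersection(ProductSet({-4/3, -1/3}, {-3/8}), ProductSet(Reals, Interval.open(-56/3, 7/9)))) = ProductSet({-4/3, -1/3}, {-3/8})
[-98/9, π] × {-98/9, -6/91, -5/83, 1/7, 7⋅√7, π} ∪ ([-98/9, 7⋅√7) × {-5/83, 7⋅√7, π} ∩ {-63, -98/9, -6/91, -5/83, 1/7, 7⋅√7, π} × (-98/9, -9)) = [-98/9, π] × {-98/9, -6/91, -5/83, 1/7, 7⋅√7, π}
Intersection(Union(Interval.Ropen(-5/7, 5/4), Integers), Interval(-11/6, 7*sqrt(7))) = Union(Interval.Ropen(-5/7, 5/4), Range(-1, 19, 1))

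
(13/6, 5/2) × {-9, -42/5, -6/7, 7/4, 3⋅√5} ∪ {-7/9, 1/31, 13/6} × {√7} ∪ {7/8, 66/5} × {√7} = ({-7/9, 1/31, 7/8, 13/6, 66/5} × {√7}) ∪ ((13/6, 5/2) × {-9, -42/5, -6/7, 7/4, 3⋅√5})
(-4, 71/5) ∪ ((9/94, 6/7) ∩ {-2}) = (-4, 71/5)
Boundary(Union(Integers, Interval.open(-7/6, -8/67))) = Union(Complement(Integers, Interval.open(-7/6, -8/67)), {-7/6, -8/67})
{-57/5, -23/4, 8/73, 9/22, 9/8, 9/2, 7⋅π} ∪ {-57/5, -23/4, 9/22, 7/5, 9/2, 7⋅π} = {-57/5, -23/4, 8/73, 9/22, 9/8, 7/5, 9/2, 7⋅π}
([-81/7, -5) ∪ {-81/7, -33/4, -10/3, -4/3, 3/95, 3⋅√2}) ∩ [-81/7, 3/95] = [-81/7, -5) ∪ {-10/3, -4/3, 3/95}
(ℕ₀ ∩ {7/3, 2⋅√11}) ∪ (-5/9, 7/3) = (-5/9, 7/3)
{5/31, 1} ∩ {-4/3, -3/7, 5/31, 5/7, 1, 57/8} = {5/31, 1}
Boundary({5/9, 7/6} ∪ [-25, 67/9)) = {-25, 67/9}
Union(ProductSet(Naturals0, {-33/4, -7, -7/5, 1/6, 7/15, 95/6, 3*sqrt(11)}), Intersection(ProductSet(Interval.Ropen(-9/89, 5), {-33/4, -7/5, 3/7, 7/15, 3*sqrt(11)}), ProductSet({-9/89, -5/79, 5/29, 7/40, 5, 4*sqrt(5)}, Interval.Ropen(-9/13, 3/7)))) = ProductSet(Naturals0, {-33/4, -7, -7/5, 1/6, 7/15, 95/6, 3*sqrt(11)})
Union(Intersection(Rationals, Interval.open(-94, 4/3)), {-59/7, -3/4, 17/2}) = Union({17/2}, Intersection(Interval.open(-94, 4/3), Rationals))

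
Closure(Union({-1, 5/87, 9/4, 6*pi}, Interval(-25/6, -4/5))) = Union({5/87, 9/4, 6*pi}, Interval(-25/6, -4/5))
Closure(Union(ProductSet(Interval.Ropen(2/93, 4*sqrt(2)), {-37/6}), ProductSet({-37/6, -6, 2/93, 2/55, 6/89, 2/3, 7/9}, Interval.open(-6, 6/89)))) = Union(ProductSet({-37/6, -6, 2/93, 2/55, 6/89, 2/3, 7/9}, Interval(-6, 6/89)), ProductSet(Interval(2/93, 4*sqrt(2)), {-37/6}))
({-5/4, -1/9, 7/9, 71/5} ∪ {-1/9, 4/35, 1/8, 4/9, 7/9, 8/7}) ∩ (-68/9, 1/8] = {-5/4, -1/9, 4/35, 1/8}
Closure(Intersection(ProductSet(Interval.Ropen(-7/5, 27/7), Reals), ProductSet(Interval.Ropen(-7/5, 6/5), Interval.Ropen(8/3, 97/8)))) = Union(ProductSet({-7/5, 6/5}, Interval(8/3, 97/8)), ProductSet(Interval(-7/5, 6/5), {8/3, 97/8}), ProductSet(Interval.Ropen(-7/5, 6/5), Interval.Ropen(8/3, 97/8)))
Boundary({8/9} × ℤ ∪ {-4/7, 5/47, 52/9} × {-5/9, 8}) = ({8/9} × ℤ) ∪ ({-4/7, 5/47, 52/9} × {-5/9, 8})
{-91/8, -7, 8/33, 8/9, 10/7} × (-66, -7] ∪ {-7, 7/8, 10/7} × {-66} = ({-7, 7/8, 10/7} × {-66}) ∪ ({-91/8, -7, 8/33, 8/9, 10/7} × (-66, -7])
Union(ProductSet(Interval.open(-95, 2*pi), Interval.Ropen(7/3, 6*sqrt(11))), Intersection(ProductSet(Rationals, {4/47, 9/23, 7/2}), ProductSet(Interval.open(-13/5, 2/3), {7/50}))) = ProductSet(Interval.open(-95, 2*pi), Interval.Ropen(7/3, 6*sqrt(11)))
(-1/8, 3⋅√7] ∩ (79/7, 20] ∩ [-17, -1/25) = ∅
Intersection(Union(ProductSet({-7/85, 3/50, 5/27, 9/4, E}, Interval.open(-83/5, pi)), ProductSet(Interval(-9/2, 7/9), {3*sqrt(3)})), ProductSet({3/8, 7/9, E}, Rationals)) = ProductSet({E}, Intersection(Interval.open(-83/5, pi), Rationals))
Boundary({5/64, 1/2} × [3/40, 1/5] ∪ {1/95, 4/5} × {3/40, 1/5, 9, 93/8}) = ({1/95, 4/5} × {3/40, 1/5, 9, 93/8}) ∪ ({5/64, 1/2} × [3/40, 1/5])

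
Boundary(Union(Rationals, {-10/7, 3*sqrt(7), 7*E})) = Reals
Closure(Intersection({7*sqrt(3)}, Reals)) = {7*sqrt(3)}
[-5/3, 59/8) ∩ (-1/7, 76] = (-1/7, 59/8)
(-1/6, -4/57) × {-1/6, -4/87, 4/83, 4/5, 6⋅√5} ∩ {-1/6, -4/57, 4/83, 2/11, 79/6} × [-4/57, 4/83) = ∅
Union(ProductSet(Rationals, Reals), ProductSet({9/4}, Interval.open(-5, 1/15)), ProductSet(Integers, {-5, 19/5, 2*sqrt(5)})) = ProductSet(Rationals, Reals)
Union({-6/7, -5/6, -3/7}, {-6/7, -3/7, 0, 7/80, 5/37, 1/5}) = {-6/7, -5/6, -3/7, 0, 7/80, 5/37, 1/5}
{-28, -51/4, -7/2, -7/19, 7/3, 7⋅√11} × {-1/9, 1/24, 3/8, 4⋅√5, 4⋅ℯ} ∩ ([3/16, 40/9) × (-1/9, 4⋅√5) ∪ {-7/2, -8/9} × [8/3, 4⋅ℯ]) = ({7/3} × {1/24, 3/8}) ∪ ({-7/2} × {4⋅√5, 4⋅ℯ})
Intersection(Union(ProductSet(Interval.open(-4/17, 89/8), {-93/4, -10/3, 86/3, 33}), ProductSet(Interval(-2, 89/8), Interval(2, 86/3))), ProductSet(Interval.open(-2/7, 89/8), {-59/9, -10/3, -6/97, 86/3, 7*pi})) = Union(ProductSet(Interval.open(-2/7, 89/8), {86/3, 7*pi}), ProductSet(Interval.open(-4/17, 89/8), {-10/3, 86/3}))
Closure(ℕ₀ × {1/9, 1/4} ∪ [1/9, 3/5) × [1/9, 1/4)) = ({1/9, 3/5} × [1/9, 1/4]) ∪ ([1/9, 3/5) × [1/9, 1/4)) ∪ ((ℕ₀ ∪ [1/9, 3/5]) × {1/9, 1/4})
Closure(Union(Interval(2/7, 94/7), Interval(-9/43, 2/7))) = Interval(-9/43, 94/7)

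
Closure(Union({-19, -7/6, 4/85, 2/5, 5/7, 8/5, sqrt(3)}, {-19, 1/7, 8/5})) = {-19, -7/6, 4/85, 1/7, 2/5, 5/7, 8/5, sqrt(3)}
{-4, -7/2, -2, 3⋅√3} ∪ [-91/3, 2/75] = [-91/3, 2/75] ∪ {3⋅√3}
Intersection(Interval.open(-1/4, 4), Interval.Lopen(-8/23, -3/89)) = Interval.Lopen(-1/4, -3/89)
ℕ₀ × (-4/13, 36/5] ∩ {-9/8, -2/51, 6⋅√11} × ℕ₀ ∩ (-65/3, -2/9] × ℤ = ∅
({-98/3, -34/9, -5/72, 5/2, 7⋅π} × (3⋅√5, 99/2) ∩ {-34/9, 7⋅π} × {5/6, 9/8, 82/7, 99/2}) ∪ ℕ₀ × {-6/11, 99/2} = (ℕ₀ × {-6/11, 99/2}) ∪ ({-34/9, 7⋅π} × {82/7})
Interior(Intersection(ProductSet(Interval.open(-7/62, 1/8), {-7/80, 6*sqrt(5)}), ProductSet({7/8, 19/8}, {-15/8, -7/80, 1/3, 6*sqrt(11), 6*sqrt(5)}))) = EmptySet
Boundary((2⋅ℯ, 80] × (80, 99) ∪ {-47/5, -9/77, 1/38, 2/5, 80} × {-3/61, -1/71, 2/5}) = ({80, 2⋅ℯ} × [80, 99]) ∪ ({-47/5, -9/77, 1/38, 2/5, 80} × {-3/61, -1/71, 2/5}) ∪ ([2⋅ℯ, 80] × {80, 99})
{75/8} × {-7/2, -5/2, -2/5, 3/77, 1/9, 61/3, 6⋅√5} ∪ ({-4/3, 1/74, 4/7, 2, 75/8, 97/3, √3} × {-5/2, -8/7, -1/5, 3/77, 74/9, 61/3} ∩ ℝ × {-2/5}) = {75/8} × {-7/2, -5/2, -2/5, 3/77, 1/9, 61/3, 6⋅√5}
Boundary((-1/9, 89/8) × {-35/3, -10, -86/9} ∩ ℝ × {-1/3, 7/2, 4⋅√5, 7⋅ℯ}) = ∅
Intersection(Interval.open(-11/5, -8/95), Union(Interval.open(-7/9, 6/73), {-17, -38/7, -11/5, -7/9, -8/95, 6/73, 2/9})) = Interval.Ropen(-7/9, -8/95)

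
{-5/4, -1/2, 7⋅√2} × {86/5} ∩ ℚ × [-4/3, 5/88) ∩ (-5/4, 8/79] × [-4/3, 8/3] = ∅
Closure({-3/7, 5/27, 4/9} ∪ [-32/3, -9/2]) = [-32/3, -9/2] ∪ {-3/7, 5/27, 4/9}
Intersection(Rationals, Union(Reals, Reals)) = Rationals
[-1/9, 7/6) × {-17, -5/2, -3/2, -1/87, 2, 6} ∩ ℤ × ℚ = {0, 1} × {-17, -5/2, -3/2, -1/87, 2, 6}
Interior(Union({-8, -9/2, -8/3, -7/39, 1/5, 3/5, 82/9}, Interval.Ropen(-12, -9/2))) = Interval.open(-12, -9/2)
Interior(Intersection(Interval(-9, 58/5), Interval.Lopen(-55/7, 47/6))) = Interval.open(-55/7, 47/6)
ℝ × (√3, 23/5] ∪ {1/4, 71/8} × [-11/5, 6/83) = ({1/4, 71/8} × [-11/5, 6/83)) ∪ (ℝ × (√3, 23/5])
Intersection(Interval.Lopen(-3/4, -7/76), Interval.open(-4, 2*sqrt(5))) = Interval.Lopen(-3/4, -7/76)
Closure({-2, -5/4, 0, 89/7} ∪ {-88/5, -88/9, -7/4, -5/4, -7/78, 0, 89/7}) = {-88/5, -88/9, -2, -7/4, -5/4, -7/78, 0, 89/7}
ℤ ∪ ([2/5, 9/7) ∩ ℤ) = ℤ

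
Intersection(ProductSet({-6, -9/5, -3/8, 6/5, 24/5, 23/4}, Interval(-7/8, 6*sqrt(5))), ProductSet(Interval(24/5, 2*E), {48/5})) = ProductSet({24/5}, {48/5})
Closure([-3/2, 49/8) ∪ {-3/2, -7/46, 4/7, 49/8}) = [-3/2, 49/8]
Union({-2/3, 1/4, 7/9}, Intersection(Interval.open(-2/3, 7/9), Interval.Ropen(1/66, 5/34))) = Union({-2/3, 1/4, 7/9}, Interval.Ropen(1/66, 5/34))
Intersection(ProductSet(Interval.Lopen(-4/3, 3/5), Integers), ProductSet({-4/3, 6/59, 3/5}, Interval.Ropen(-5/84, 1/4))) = ProductSet({6/59, 3/5}, Range(0, 1, 1))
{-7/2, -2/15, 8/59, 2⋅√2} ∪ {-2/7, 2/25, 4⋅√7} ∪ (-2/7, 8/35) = {-7/2, 2⋅√2, 4⋅√7} ∪ [-2/7, 8/35)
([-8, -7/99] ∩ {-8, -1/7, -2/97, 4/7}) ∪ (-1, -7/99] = {-8} ∪ (-1, -7/99]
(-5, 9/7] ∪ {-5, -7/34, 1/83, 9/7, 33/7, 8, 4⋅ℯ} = [-5, 9/7] ∪ {33/7, 8, 4⋅ℯ}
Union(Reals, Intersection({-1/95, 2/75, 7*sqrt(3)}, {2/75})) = Reals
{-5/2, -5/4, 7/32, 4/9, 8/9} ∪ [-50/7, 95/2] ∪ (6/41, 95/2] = [-50/7, 95/2]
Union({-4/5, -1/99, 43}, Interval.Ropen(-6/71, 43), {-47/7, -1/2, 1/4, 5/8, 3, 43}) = Union({-47/7, -4/5, -1/2}, Interval(-6/71, 43))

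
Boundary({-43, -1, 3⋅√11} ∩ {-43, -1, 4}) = {-43, -1}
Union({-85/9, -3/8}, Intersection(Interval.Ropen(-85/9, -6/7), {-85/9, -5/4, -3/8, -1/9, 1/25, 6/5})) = {-85/9, -5/4, -3/8}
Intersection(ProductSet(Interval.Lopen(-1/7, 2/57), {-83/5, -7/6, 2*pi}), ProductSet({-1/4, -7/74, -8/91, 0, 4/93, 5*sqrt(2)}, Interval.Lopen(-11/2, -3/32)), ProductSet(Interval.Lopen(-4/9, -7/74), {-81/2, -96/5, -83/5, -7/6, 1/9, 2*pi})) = ProductSet({-7/74}, {-7/6})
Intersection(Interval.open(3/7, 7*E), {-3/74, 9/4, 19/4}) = {9/4, 19/4}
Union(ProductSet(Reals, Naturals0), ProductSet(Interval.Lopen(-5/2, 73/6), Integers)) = Union(ProductSet(Interval.Lopen(-5/2, 73/6), Integers), ProductSet(Reals, Naturals0))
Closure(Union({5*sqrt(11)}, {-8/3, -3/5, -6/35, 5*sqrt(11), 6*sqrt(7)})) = {-8/3, -3/5, -6/35, 5*sqrt(11), 6*sqrt(7)}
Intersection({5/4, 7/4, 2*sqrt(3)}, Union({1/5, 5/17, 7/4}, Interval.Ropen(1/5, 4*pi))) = {5/4, 7/4, 2*sqrt(3)}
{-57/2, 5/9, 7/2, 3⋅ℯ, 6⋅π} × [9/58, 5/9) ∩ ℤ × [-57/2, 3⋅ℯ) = ∅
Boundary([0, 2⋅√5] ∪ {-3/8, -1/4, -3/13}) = {-3/8, -1/4, -3/13, 0, 2⋅√5}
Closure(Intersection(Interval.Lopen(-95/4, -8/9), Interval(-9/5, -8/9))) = Interval(-9/5, -8/9)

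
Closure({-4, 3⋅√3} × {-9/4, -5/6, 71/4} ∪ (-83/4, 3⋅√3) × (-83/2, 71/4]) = ({-4, 3⋅√3} × {-9/4, -5/6, 71/4}) ∪ ({-83/4, 3⋅√3} × [-83/2, 71/4]) ∪ ([-83/4, 3⋅√3] × {-83/2, 71/4}) ∪ ((-83/4, 3⋅√3) × (-83/2, 71/4])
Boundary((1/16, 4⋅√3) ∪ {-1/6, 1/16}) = {-1/6, 1/16, 4⋅√3}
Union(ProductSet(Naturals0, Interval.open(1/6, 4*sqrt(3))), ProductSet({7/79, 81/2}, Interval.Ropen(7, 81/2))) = Union(ProductSet({7/79, 81/2}, Interval.Ropen(7, 81/2)), ProductSet(Naturals0, Interval.open(1/6, 4*sqrt(3))))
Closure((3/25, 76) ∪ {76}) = [3/25, 76]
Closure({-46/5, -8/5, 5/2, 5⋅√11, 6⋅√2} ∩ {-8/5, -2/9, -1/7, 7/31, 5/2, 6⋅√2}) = {-8/5, 5/2, 6⋅√2}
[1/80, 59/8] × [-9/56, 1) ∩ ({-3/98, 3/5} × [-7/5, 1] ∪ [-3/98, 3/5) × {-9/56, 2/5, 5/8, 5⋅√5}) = ({3/5} × [-9/56, 1)) ∪ ([1/80, 3/5) × {-9/56, 2/5, 5/8})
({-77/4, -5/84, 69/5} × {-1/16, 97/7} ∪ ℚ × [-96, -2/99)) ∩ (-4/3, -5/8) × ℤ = (ℚ ∩ (-4/3, -5/8)) × {-96, -95, …, -1}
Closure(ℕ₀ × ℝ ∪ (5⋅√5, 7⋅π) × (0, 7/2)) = ({5⋅√5, 7⋅π} × [0, 7/2]) ∪ ([5⋅√5, 7⋅π] × {0, 7/2}) ∪ ((5⋅√5, 7⋅π) × (0, 7/2)) ∪ ((ℕ₀ ∪ (ℕ₀ \ (5⋅√5, 7⋅π))) × ℝ)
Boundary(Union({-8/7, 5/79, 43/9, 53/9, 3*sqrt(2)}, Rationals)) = Reals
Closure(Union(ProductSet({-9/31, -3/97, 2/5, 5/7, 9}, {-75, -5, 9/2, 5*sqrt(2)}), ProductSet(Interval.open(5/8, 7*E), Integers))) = Union(ProductSet({-9/31, -3/97, 2/5, 5/7, 9}, {-75, -5, 9/2, 5*sqrt(2)}), ProductSet(Interval(5/8, 7*E), Integers))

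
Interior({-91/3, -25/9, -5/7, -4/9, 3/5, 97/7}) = ∅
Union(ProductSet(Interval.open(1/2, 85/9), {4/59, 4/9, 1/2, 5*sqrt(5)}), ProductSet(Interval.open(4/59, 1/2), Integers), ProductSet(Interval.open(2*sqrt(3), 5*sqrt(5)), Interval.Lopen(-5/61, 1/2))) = Union(ProductSet(Interval.open(4/59, 1/2), Integers), ProductSet(Interval.open(1/2, 85/9), {4/59, 4/9, 1/2, 5*sqrt(5)}), ProductSet(Interval.open(2*sqrt(3), 5*sqrt(5)), Interval.Lopen(-5/61, 1/2)))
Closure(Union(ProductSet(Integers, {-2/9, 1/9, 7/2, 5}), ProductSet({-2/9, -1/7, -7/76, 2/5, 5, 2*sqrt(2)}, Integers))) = Union(ProductSet({-2/9, -1/7, -7/76, 2/5, 5, 2*sqrt(2)}, Integers), ProductSet(Integers, {-2/9, 1/9, 7/2, 5}))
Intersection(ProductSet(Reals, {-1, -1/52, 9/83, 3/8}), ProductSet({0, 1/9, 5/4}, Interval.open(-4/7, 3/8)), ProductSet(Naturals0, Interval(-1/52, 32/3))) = ProductSet({0}, {-1/52, 9/83})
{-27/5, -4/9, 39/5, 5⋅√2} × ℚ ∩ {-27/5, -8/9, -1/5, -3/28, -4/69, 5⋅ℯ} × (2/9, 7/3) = {-27/5} × (ℚ ∩ (2/9, 7/3))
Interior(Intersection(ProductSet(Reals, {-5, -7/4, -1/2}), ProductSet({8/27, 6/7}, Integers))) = EmptySet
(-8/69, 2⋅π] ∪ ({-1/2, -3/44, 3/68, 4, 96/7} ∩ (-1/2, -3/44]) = (-8/69, 2⋅π]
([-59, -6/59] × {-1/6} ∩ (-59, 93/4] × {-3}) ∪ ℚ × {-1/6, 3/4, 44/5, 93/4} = ℚ × {-1/6, 3/4, 44/5, 93/4}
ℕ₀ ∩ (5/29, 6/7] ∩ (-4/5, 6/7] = ∅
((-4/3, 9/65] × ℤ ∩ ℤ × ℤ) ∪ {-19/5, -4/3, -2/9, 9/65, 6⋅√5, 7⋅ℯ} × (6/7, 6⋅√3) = ({-1, 0} × ℤ) ∪ ({-19/5, -4/3, -2/9, 9/65, 6⋅√5, 7⋅ℯ} × (6/7, 6⋅√3))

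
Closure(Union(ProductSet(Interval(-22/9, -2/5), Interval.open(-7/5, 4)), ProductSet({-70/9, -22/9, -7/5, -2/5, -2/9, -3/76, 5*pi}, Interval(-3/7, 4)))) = Union(ProductSet({-70/9, -22/9, -7/5, -2/5, -2/9, -3/76, 5*pi}, Interval(-3/7, 4)), ProductSet(Interval(-22/9, -2/5), Interval(-7/5, 4)))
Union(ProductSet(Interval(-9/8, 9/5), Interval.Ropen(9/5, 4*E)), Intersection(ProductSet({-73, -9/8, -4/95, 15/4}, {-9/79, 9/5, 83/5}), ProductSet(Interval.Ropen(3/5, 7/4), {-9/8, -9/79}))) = ProductSet(Interval(-9/8, 9/5), Interval.Ropen(9/5, 4*E))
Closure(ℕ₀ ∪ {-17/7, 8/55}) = {-17/7, 8/55} ∪ ℕ₀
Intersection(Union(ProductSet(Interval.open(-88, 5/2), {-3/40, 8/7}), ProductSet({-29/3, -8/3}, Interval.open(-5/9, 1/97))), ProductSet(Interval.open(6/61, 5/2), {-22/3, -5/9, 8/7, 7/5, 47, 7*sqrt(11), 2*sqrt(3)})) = ProductSet(Interval.open(6/61, 5/2), {8/7})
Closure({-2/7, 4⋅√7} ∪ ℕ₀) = {-2/7, 4⋅√7} ∪ ℕ₀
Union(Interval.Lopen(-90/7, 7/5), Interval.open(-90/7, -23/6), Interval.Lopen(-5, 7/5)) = Interval.Lopen(-90/7, 7/5)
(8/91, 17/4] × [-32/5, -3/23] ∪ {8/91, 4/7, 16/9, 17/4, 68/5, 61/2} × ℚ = ({8/91, 4/7, 16/9, 17/4, 68/5, 61/2} × ℚ) ∪ ((8/91, 17/4] × [-32/5, -3/23])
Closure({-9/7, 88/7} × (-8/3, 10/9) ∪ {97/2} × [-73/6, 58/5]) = ({97/2} × [-73/6, 58/5]) ∪ ({-9/7, 88/7} × [-8/3, 10/9])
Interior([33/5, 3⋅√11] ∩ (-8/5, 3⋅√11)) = (33/5, 3⋅√11)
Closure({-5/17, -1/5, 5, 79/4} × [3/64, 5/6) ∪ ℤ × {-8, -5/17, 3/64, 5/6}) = (ℤ × {-8, -5/17, 3/64, 5/6}) ∪ ({-5/17, -1/5, 5, 79/4} × [3/64, 5/6])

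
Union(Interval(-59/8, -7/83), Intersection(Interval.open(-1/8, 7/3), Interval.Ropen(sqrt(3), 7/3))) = Union(Interval(-59/8, -7/83), Interval.Ropen(sqrt(3), 7/3))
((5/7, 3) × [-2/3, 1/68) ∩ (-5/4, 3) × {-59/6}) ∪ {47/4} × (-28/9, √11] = {47/4} × (-28/9, √11]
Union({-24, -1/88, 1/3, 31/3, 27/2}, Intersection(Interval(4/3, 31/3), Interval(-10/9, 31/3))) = Union({-24, -1/88, 1/3, 27/2}, Interval(4/3, 31/3))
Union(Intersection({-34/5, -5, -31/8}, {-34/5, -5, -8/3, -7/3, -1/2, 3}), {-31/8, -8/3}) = {-34/5, -5, -31/8, -8/3}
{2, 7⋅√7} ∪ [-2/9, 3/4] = [-2/9, 3/4] ∪ {2, 7⋅√7}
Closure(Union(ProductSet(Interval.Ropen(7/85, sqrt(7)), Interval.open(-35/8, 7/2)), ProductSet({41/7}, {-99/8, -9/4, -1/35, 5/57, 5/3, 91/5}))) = Union(ProductSet({41/7}, {-99/8, -9/4, -1/35, 5/57, 5/3, 91/5}), ProductSet({7/85, sqrt(7)}, Interval(-35/8, 7/2)), ProductSet(Interval(7/85, sqrt(7)), {-35/8, 7/2}), ProductSet(Interval.Ropen(7/85, sqrt(7)), Interval.open(-35/8, 7/2)))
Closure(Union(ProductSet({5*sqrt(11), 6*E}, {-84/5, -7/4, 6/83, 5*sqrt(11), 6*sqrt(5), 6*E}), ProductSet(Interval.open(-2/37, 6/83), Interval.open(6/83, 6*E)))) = Union(ProductSet({-2/37, 6/83}, Interval(6/83, 6*E)), ProductSet({5*sqrt(11), 6*E}, {-84/5, -7/4, 6/83, 5*sqrt(11), 6*sqrt(5), 6*E}), ProductSet(Interval(-2/37, 6/83), {6/83, 6*E}), ProductSet(Interval.open(-2/37, 6/83), Interval.open(6/83, 6*E)))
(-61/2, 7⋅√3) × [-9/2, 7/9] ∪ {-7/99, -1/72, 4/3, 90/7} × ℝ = ({-7/99, -1/72, 4/3, 90/7} × ℝ) ∪ ((-61/2, 7⋅√3) × [-9/2, 7/9])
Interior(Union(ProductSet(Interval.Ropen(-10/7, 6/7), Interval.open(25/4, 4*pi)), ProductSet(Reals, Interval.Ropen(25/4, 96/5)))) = ProductSet(Reals, Interval.open(25/4, 96/5))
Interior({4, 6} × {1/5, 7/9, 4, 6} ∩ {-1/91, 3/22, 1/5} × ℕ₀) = ∅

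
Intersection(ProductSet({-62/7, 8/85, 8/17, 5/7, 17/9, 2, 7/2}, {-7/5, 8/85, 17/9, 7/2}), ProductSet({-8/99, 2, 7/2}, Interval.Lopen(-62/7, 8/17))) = ProductSet({2, 7/2}, {-7/5, 8/85})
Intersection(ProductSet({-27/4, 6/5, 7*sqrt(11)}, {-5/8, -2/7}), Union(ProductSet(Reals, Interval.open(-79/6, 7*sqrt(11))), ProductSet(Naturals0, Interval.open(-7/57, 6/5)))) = ProductSet({-27/4, 6/5, 7*sqrt(11)}, {-5/8, -2/7})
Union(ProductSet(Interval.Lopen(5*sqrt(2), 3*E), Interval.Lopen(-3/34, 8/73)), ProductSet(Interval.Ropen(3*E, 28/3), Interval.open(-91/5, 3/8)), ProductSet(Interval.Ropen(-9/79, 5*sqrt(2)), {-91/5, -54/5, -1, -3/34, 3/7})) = Union(ProductSet(Interval.Ropen(-9/79, 5*sqrt(2)), {-91/5, -54/5, -1, -3/34, 3/7}), ProductSet(Interval.Lopen(5*sqrt(2), 3*E), Interval.Lopen(-3/34, 8/73)), ProductSet(Interval.Ropen(3*E, 28/3), Interval.open(-91/5, 3/8)))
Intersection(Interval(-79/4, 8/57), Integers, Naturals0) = Range(0, 1, 1)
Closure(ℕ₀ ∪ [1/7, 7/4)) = ℕ₀ ∪ [1/7, 7/4] ∪ (ℕ₀ \ (1/7, 7/4))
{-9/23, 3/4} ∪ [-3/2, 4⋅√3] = [-3/2, 4⋅√3]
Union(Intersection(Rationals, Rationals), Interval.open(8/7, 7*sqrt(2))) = Union(Interval.Ropen(8/7, 7*sqrt(2)), Rationals)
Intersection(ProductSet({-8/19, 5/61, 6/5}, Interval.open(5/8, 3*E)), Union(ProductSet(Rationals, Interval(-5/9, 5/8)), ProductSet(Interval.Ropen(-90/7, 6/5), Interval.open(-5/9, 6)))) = ProductSet({-8/19, 5/61}, Interval.open(5/8, 6))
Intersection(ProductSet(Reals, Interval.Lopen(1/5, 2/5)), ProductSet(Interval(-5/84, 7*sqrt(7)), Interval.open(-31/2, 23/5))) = ProductSet(Interval(-5/84, 7*sqrt(7)), Interval.Lopen(1/5, 2/5))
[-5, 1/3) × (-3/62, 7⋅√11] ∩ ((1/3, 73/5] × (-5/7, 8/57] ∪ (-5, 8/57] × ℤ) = (-5, 8/57] × {0, 1, …, 23}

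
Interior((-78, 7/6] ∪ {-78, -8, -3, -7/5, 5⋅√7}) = (-78, 7/6)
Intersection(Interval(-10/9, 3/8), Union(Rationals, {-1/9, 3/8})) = Intersection(Interval(-10/9, 3/8), Rationals)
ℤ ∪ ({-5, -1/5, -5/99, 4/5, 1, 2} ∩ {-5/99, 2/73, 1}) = ℤ ∪ {-5/99}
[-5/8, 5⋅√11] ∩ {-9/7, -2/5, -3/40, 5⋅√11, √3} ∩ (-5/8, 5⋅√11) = {-2/5, -3/40, √3}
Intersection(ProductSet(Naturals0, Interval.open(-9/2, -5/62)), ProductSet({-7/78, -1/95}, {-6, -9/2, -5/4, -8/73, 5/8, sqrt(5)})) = EmptySet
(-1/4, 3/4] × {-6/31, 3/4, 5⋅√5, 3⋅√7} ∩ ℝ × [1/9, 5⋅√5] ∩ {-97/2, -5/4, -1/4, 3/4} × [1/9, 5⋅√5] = {3/4} × {3/4, 5⋅√5, 3⋅√7}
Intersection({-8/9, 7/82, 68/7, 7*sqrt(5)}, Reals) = {-8/9, 7/82, 68/7, 7*sqrt(5)}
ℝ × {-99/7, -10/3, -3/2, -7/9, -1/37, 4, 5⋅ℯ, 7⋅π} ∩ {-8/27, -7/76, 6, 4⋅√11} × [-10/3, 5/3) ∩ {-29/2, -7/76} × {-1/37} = {-7/76} × {-1/37}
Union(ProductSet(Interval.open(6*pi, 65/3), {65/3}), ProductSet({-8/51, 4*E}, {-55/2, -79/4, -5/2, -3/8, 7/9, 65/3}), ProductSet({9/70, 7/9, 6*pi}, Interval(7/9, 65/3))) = Union(ProductSet({-8/51, 4*E}, {-55/2, -79/4, -5/2, -3/8, 7/9, 65/3}), ProductSet({9/70, 7/9, 6*pi}, Interval(7/9, 65/3)), ProductSet(Interval.open(6*pi, 65/3), {65/3}))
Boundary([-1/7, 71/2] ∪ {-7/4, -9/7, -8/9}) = {-7/4, -9/7, -8/9, -1/7, 71/2}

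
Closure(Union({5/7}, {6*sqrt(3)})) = {5/7, 6*sqrt(3)}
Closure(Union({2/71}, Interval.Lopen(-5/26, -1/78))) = Union({2/71}, Interval(-5/26, -1/78))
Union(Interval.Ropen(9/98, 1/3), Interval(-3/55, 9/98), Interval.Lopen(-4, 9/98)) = Interval.open(-4, 1/3)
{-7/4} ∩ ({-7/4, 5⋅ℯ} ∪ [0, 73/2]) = {-7/4}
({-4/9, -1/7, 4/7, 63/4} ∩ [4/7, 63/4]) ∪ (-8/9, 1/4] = (-8/9, 1/4] ∪ {4/7, 63/4}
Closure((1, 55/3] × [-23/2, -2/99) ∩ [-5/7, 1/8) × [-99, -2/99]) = ∅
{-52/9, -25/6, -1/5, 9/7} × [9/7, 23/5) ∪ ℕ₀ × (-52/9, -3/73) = (ℕ₀ × (-52/9, -3/73)) ∪ ({-52/9, -25/6, -1/5, 9/7} × [9/7, 23/5))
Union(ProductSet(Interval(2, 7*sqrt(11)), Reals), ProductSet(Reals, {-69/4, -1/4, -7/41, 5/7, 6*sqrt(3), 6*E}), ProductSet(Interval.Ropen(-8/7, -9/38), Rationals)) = Union(ProductSet(Interval.Ropen(-8/7, -9/38), Rationals), ProductSet(Interval(2, 7*sqrt(11)), Reals), ProductSet(Reals, {-69/4, -1/4, -7/41, 5/7, 6*sqrt(3), 6*E}))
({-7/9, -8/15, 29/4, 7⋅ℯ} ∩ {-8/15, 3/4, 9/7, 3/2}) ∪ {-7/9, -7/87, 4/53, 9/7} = {-7/9, -8/15, -7/87, 4/53, 9/7}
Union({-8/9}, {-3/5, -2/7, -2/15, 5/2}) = {-8/9, -3/5, -2/7, -2/15, 5/2}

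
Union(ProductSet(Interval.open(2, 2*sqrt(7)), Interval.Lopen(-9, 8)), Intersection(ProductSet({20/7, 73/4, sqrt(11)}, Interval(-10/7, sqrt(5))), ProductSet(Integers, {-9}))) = ProductSet(Interval.open(2, 2*sqrt(7)), Interval.Lopen(-9, 8))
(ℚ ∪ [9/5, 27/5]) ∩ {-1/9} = {-1/9}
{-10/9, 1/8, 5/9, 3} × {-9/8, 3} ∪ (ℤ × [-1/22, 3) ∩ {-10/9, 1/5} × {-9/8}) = {-10/9, 1/8, 5/9, 3} × {-9/8, 3}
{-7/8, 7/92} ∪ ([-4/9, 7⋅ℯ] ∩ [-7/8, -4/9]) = {-7/8, -4/9, 7/92}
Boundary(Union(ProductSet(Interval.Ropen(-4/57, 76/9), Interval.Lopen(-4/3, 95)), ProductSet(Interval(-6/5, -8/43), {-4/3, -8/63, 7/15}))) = Union(ProductSet({-4/57, 76/9}, Interval(-4/3, 95)), ProductSet(Interval(-6/5, -8/43), {-4/3, -8/63, 7/15}), ProductSet(Interval(-4/57, 76/9), {-4/3, 95}))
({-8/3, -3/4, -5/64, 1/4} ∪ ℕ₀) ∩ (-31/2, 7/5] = {-8/3, -3/4, -5/64, 1/4} ∪ {0, 1}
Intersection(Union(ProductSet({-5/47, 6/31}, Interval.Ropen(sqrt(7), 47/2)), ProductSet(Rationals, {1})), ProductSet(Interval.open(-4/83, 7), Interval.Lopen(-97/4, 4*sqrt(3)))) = Union(ProductSet({6/31}, Interval(sqrt(7), 4*sqrt(3))), ProductSet(Intersection(Interval.open(-4/83, 7), Rationals), {1}))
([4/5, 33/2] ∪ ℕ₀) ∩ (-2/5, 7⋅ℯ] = {0, 1, …, 19} ∪ [4/5, 33/2]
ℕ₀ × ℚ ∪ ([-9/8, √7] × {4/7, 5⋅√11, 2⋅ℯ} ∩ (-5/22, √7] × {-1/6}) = ℕ₀ × ℚ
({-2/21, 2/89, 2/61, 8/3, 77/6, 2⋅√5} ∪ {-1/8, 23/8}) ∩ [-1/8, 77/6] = {-1/8, -2/21, 2/89, 2/61, 8/3, 23/8, 77/6, 2⋅√5}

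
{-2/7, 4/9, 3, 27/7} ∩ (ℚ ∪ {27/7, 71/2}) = {-2/7, 4/9, 3, 27/7}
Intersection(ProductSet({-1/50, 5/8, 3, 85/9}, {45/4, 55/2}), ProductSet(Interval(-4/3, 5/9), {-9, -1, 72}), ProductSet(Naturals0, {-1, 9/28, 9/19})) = EmptySet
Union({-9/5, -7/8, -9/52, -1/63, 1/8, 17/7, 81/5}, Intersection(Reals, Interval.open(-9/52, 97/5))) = Union({-9/5, -7/8}, Interval.Ropen(-9/52, 97/5))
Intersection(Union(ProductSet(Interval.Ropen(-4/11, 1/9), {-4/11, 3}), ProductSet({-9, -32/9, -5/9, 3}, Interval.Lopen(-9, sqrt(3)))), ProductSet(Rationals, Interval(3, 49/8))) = ProductSet(Intersection(Interval.Ropen(-4/11, 1/9), Rationals), {3})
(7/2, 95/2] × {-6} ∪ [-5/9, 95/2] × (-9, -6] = [-5/9, 95/2] × (-9, -6]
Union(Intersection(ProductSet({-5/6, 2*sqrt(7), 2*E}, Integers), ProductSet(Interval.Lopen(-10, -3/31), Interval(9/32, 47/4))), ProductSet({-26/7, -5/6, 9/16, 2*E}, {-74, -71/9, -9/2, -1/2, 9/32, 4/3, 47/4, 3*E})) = Union(ProductSet({-5/6}, Range(1, 12, 1)), ProductSet({-26/7, -5/6, 9/16, 2*E}, {-74, -71/9, -9/2, -1/2, 9/32, 4/3, 47/4, 3*E}))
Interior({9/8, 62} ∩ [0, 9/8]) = ∅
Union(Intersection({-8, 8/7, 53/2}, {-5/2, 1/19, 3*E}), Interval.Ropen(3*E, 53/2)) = Interval.Ropen(3*E, 53/2)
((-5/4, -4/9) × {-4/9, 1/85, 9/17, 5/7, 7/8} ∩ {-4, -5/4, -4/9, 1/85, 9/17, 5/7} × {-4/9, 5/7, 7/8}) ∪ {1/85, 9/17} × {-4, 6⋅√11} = {1/85, 9/17} × {-4, 6⋅√11}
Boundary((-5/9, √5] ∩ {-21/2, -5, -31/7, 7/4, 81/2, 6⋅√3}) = {7/4}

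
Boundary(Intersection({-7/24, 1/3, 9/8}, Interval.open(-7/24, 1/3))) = EmptySet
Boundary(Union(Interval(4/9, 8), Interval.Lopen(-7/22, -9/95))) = {-7/22, -9/95, 4/9, 8}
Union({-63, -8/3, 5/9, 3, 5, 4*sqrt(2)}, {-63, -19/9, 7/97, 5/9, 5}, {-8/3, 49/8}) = {-63, -8/3, -19/9, 7/97, 5/9, 3, 5, 49/8, 4*sqrt(2)}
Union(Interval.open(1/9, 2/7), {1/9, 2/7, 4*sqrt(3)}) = Union({4*sqrt(3)}, Interval(1/9, 2/7))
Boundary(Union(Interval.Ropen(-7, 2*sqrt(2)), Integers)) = Union(Complement(Integers, Interval.open(-7, 2*sqrt(2))), {2*sqrt(2)})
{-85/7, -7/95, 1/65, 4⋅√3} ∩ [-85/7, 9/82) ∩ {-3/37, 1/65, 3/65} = {1/65}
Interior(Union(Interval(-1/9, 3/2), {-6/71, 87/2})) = Interval.open(-1/9, 3/2)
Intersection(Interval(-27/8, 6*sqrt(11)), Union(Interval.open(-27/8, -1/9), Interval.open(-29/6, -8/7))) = Interval.Ropen(-27/8, -1/9)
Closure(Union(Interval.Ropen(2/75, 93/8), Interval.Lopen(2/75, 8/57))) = Interval(2/75, 93/8)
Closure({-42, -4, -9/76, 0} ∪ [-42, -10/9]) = [-42, -10/9] ∪ {-9/76, 0}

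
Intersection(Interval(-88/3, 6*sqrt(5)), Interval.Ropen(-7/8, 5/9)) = Interval.Ropen(-7/8, 5/9)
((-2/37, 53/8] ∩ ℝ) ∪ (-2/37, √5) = (-2/37, 53/8]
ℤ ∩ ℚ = ℤ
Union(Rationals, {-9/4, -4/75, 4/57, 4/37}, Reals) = Reals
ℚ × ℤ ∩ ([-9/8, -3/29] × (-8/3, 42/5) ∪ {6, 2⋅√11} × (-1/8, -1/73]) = (ℚ ∩ [-9/8, -3/29]) × {-2, -1, …, 8}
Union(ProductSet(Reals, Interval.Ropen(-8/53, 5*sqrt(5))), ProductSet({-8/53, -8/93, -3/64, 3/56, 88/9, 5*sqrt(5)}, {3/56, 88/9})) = ProductSet(Reals, Interval.Ropen(-8/53, 5*sqrt(5)))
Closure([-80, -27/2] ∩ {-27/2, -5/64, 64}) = {-27/2}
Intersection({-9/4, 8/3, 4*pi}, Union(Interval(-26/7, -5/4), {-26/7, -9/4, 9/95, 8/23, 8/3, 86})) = {-9/4, 8/3}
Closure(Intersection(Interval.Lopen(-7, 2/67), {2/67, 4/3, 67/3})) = {2/67}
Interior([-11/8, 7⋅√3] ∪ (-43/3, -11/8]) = (-43/3, 7⋅√3)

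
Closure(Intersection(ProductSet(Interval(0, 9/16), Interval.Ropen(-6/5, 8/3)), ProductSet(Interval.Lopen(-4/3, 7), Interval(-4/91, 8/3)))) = ProductSet(Interval(0, 9/16), Interval(-4/91, 8/3))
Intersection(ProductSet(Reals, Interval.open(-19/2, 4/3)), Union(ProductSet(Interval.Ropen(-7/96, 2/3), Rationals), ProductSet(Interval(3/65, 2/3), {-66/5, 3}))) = ProductSet(Interval.Ropen(-7/96, 2/3), Intersection(Interval.open(-19/2, 4/3), Rationals))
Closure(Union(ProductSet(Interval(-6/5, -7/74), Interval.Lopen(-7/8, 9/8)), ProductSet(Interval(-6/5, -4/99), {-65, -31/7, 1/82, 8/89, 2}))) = Union(ProductSet(Interval(-6/5, -7/74), Interval(-7/8, 9/8)), ProductSet(Interval(-6/5, -4/99), {-65, -31/7, 1/82, 8/89, 2}))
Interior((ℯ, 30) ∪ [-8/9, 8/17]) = (-8/9, 8/17) ∪ (ℯ, 30)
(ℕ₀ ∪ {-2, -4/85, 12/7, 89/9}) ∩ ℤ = {-2} ∪ ℕ₀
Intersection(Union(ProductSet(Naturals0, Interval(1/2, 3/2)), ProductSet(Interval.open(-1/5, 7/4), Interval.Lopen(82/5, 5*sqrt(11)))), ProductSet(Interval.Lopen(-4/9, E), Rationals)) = Union(ProductSet(Interval.open(-1/5, 7/4), Intersection(Interval.Lopen(82/5, 5*sqrt(11)), Rationals)), ProductSet(Range(0, 3, 1), Intersection(Interval(1/2, 3/2), Rationals)))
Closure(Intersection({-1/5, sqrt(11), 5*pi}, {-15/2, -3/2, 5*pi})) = {5*pi}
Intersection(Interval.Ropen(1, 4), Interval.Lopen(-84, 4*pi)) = Interval.Ropen(1, 4)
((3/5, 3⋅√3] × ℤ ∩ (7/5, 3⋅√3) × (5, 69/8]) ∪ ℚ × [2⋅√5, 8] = (ℚ × [2⋅√5, 8]) ∪ ((7/5, 3⋅√3) × {6, 7, 8})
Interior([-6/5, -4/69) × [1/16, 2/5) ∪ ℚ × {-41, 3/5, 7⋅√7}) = ((-6/5, -4/69) × (1/16, 2/5)) ∪ ((ℚ \ (-∞, ∞)) × {-41, 3/5, 7⋅√7})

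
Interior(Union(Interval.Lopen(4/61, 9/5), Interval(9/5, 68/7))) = Interval.open(4/61, 68/7)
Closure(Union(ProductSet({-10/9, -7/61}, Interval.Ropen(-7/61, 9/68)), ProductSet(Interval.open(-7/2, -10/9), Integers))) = Union(ProductSet({-10/9, -7/61}, Interval(-7/61, 9/68)), ProductSet(Interval(-7/2, -10/9), Integers))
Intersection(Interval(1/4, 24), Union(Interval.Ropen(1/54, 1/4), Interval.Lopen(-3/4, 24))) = Interval(1/4, 24)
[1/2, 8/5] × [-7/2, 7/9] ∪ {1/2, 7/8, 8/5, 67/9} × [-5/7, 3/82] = ({1/2, 7/8, 8/5, 67/9} × [-5/7, 3/82]) ∪ ([1/2, 8/5] × [-7/2, 7/9])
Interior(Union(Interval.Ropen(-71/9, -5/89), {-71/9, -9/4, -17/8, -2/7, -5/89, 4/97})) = Interval.open(-71/9, -5/89)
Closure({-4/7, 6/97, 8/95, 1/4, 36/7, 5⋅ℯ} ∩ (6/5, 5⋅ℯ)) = {36/7}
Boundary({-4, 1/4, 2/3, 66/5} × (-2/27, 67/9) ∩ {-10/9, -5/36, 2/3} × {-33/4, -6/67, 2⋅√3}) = {2/3} × {2⋅√3}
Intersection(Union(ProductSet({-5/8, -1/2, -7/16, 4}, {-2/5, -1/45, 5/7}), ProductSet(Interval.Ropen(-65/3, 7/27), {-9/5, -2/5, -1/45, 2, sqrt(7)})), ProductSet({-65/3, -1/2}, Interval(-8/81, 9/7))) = Union(ProductSet({-1/2}, {-1/45, 5/7}), ProductSet({-65/3, -1/2}, {-1/45}))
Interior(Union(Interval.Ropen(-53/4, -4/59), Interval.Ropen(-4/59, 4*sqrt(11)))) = Interval.open(-53/4, 4*sqrt(11))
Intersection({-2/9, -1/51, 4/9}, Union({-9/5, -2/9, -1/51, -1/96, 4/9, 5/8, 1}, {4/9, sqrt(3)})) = {-2/9, -1/51, 4/9}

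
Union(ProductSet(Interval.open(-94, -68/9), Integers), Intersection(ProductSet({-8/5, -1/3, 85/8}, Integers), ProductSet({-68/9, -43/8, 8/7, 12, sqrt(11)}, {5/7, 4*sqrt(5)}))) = ProductSet(Interval.open(-94, -68/9), Integers)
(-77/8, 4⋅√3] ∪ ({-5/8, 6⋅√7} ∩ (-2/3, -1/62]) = (-77/8, 4⋅√3]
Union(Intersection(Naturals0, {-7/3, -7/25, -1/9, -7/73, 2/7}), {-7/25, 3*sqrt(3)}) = {-7/25, 3*sqrt(3)}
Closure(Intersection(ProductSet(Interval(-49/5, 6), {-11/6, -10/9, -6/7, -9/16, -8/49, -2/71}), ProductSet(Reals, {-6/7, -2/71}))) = ProductSet(Interval(-49/5, 6), {-6/7, -2/71})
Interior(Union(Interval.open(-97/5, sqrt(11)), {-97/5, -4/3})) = Interval.open(-97/5, sqrt(11))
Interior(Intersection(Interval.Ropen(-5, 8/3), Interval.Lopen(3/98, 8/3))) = Interval.open(3/98, 8/3)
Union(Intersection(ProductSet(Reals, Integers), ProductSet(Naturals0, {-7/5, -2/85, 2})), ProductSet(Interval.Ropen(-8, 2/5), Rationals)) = Union(ProductSet(Interval.Ropen(-8, 2/5), Rationals), ProductSet(Naturals0, {2}))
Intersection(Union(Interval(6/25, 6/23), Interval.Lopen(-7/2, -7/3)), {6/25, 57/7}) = {6/25}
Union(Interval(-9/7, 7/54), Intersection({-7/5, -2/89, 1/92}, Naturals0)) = Interval(-9/7, 7/54)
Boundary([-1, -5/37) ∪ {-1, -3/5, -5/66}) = {-1, -5/37, -5/66}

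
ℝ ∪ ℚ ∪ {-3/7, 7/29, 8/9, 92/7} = ℝ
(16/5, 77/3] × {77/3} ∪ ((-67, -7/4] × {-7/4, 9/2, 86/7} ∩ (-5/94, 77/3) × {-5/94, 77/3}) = (16/5, 77/3] × {77/3}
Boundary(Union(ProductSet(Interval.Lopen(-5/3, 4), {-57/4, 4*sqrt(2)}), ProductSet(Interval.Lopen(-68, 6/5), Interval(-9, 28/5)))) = Union(ProductSet({-68, 6/5}, Interval(-9, 28/5)), ProductSet(Interval(-68, 6/5), {-9, 28/5}), ProductSet(Interval(-5/3, 4), {-57/4, 4*sqrt(2)}))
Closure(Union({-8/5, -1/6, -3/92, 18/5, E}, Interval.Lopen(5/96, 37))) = Union({-8/5, -1/6, -3/92}, Interval(5/96, 37))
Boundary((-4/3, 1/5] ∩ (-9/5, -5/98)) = {-4/3, -5/98}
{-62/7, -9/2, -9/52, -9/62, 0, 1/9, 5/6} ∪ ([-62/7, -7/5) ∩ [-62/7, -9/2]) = [-62/7, -9/2] ∪ {-9/52, -9/62, 0, 1/9, 5/6}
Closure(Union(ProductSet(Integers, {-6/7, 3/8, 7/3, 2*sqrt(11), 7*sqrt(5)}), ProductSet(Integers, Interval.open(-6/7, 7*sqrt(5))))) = ProductSet(Integers, Interval(-6/7, 7*sqrt(5)))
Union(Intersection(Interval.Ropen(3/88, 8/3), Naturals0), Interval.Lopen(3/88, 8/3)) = Union(Interval.Lopen(3/88, 8/3), Range(1, 3, 1))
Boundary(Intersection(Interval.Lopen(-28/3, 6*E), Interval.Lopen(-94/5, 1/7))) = {-28/3, 1/7}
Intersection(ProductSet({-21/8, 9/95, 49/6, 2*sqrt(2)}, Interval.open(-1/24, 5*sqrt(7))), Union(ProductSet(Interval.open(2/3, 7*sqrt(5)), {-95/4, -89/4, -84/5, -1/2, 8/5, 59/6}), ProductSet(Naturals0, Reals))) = ProductSet({49/6, 2*sqrt(2)}, {8/5, 59/6})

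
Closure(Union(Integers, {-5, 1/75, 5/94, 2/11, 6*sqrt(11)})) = Union({1/75, 5/94, 2/11, 6*sqrt(11)}, Integers)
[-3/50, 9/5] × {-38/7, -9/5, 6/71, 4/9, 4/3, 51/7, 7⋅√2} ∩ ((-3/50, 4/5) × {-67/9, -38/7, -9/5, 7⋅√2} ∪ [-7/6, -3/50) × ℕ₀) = (-3/50, 4/5) × {-38/7, -9/5, 7⋅√2}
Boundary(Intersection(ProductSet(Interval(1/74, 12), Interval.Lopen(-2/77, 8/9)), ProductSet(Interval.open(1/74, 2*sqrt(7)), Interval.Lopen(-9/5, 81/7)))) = Union(ProductSet({1/74, 2*sqrt(7)}, Interval(-2/77, 8/9)), ProductSet(Interval(1/74, 2*sqrt(7)), {-2/77, 8/9}))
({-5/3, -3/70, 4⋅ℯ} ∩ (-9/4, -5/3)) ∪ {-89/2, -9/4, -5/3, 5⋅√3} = {-89/2, -9/4, -5/3, 5⋅√3}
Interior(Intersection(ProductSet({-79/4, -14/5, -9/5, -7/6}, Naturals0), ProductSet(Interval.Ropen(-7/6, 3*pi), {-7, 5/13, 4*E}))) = EmptySet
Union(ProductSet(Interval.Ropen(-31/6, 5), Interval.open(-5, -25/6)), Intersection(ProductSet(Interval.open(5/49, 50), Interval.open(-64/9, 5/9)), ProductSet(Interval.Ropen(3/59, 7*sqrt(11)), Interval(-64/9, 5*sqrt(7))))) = Union(ProductSet(Interval.Ropen(-31/6, 5), Interval.open(-5, -25/6)), ProductSet(Interval.open(5/49, 7*sqrt(11)), Interval.open(-64/9, 5/9)))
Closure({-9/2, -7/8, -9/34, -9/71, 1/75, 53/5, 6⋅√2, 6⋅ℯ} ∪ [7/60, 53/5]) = {-9/2, -7/8, -9/34, -9/71, 1/75, 6⋅ℯ} ∪ [7/60, 53/5]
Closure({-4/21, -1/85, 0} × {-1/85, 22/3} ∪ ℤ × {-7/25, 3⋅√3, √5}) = ({-4/21, -1/85, 0} × {-1/85, 22/3}) ∪ (ℤ × {-7/25, 3⋅√3, √5})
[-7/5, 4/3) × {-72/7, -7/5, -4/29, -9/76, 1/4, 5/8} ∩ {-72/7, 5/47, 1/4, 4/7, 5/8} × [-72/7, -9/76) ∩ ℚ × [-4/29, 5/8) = {5/47, 1/4, 4/7, 5/8} × {-4/29}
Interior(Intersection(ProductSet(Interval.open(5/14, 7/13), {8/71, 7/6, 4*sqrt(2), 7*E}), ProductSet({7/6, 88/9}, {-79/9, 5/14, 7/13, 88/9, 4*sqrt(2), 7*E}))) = EmptySet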